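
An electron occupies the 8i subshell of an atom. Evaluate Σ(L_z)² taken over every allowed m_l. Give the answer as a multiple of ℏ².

Σ(L_z)² = 182 ℏ²

The 8i subshell has l = 6.
m_l ∈ {-6, -5, -4, -3, -2, -1, 0, 1, 2, 3, 4, 5, 6}.
Summing m² from −6 to 6: Σ m_l² = 182.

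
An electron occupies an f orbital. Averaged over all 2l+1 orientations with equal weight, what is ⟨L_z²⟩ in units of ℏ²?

For an f orbital, l = 3.
The allowed m_l values are -3, -2, -1, 0, 1, 2, 3.
Average of L_z² over 7 states: 28/7 ℏ² = 4 ℏ².

⟨L_z²⟩ = 4 ℏ²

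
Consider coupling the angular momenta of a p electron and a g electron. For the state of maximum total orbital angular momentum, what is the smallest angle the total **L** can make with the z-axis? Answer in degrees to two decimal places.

Angular momentum addition gives L = |l₁ − l₂|, …, l₁ + l₂.
So L can be 3, 4, 5.
The maximum is L = 5, with |L_tot| = ℏ√(5·6) = √30 ℏ.
The minimum angle with z is arccos(5/√30) ≈ 24.09°.

θ_min ≈ 24.09°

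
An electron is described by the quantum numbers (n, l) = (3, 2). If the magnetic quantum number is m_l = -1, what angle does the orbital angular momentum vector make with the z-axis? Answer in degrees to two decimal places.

θ ≈ 114.09°

|L|² = l(l+1)ℏ² = 6ℏ², so |L| = √6 ℏ.
L_z = m_l ℏ = −1ℏ.
cos θ = L_z/|L| = -1/√6, so θ ≈ 114.09°.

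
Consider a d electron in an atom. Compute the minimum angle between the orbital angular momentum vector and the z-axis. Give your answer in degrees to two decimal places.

The letter d corresponds to l = 2.
|L| = ℏ√(l(l+1)) = √6 ℏ.
The smallest angle corresponds to the largest L_z, i.e. m_l = l = 2, giving L_z = 2ℏ.
cos θ_min = 2/√6, so θ_min ≈ 35.26°.

θ_min ≈ 35.26°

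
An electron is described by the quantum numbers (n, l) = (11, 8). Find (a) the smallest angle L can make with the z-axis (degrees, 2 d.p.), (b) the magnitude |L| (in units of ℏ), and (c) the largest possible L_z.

θ_min ≈ 19.47°; |L| = 6√2 ℏ ≈ 8.485ℏ; L_z,max = 8ℏ

cos θ_min = 8/√72, so θ_min ≈ 19.47°.
|L| = ℏ√(8·9) = 6√2 ℏ ≈ 8.485ℏ.
L_z,max = lℏ = 8ℏ.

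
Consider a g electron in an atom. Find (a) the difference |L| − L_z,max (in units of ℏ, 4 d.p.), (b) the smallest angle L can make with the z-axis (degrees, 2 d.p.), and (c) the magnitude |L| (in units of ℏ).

For a g orbital, l = 4.
|L| − L_z,max = (2√5 − 4)ℏ ≈ 0.4721ℏ.
cos θ_min = 4/√20, so θ_min ≈ 26.57°.
|L| = ℏ√(4·5) = 2√5 ℏ ≈ 4.472ℏ.

|L|−L_z,max ≈ 0.4721ℏ; θ_min ≈ 26.57°; |L| = 2√5 ℏ ≈ 4.472ℏ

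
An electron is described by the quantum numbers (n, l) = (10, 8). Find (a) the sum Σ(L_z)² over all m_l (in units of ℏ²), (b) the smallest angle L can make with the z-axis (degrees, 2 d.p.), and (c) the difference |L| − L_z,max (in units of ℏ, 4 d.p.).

Σ(L_z)² = 408 ℏ²; θ_min ≈ 19.47°; |L|−L_z,max ≈ 0.4853ℏ

Σ m_l² = 408, so Σ(L_z)² = 408 ℏ².
cos θ_min = 8/√72, so θ_min ≈ 19.47°.
|L| − L_z,max = (6√2 − 8)ℏ ≈ 0.4853ℏ.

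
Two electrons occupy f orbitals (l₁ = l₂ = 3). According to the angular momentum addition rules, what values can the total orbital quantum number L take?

The total orbital quantum number L ranges from |l₁ − l₂| to l₁ + l₂ in integer steps.
L ∈ {0, 1, 2, 3, 4, 5, 6}.

L = 0, 1, 2, 3, 4, 5, 6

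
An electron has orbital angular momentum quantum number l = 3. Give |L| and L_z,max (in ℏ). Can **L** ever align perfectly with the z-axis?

No: L_z,max = 3ℏ < |L| = 2√3 ℏ ≈ 3.464ℏ

|L| = 2√3 ℏ ≈ 3.4641ℏ, while L_z,max = lℏ = 3ℏ.
Since |L| > L_z,max, the vector can never point exactly along z; the closest it comes is θ_min = arccos(3/√12) ≈ 30.0°.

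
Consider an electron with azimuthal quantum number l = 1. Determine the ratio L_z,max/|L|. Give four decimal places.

L_z,max/|L| = 0.7071

|L| = √2 ℏ ≈ 1.4142ℏ, while L_z,max = lℏ = 1ℏ.
L_z,max/|L| = 1/√2 = 0.7071.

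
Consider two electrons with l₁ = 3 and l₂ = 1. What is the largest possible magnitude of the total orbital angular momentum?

By the triangle rule, |l₁ − l₂| ≤ L ≤ l₁ + l₂.
Allowed values: L = 2, 3, 4.
The largest magnitude corresponds to L = 4: |L_tot| = ℏ√(4·5) = 2√5 ℏ.

|L_tot|_max = 2√5 ℏ ≈ 4.472ℏ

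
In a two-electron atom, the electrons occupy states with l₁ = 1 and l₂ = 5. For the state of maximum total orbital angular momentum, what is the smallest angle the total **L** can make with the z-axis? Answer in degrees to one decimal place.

θ_min ≈ 22.2°

By the triangle rule, |l₁ − l₂| ≤ L ≤ l₁ + l₂.
Allowed values: L = 4, 5, 6.
The maximum is L = 6, with |L_tot| = ℏ√(6·7) = √42 ℏ.
The minimum angle with z is arccos(6/√42) ≈ 22.2°.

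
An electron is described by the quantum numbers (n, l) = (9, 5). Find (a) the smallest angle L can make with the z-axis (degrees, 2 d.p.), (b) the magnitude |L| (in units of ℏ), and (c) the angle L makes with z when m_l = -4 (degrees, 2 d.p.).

θ_min ≈ 24.09°; |L| = √30 ℏ ≈ 5.477ℏ; θ(m_l=-4) ≈ 136.91°

cos θ_min = 5/√30, so θ_min ≈ 24.09°.
|L| = ℏ√(5·6) = √30 ℏ ≈ 5.477ℏ.
For m_l = -4: cos θ = -4/√30, θ ≈ 136.91°.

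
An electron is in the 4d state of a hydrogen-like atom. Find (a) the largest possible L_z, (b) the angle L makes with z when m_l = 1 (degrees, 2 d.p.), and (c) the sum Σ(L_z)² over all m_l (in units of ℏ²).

4d means n = 4, l = 2.
L_z,max = lℏ = 2ℏ.
For m_l = 1: cos θ = 1/√6, θ ≈ 65.91°.
Σ m_l² = 10, so Σ(L_z)² = 10 ℏ².

L_z,max = 2ℏ; θ(m_l=1) ≈ 65.91°; Σ(L_z)² = 10 ℏ²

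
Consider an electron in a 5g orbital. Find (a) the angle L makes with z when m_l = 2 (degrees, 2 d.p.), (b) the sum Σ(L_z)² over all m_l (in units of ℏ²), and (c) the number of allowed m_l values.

θ(m_l=2) ≈ 63.43°; Σ(L_z)² = 60 ℏ²; 9 values

The 5g subshell has l = 4.
For m_l = 2: cos θ = 2/√20, θ ≈ 63.43°.
Σ m_l² = 60, so Σ(L_z)² = 60 ℏ².
There are 2l+1 = 9 values of m_l.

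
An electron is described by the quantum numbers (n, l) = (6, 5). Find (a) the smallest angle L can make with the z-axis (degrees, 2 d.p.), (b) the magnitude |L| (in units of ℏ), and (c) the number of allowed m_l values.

cos θ_min = 5/√30, so θ_min ≈ 24.09°.
|L| = ℏ√(5·6) = √30 ℏ ≈ 5.477ℏ.
There are 2l+1 = 11 values of m_l.

θ_min ≈ 24.09°; |L| = √30 ℏ ≈ 5.477ℏ; 11 values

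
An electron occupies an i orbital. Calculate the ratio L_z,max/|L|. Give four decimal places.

L_z,max/|L| = 0.9258

An i state has l = 6.
|L| = √42 ℏ ≈ 6.4807ℏ, while L_z,max = lℏ = 6ℏ.
L_z,max/|L| = 6/√42 = 0.9258.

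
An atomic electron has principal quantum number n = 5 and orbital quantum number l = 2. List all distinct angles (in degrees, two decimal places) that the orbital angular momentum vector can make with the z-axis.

θ ∈ {35.26°, 65.91°, 90.00°, 114.09°, 144.74°}

|L|² = l(l+1)ℏ² = 6ℏ², so |L| = √6 ℏ.
cos θ = m_l/√6 for each m_l ∈ {-2, -1, 0, 1, 2}.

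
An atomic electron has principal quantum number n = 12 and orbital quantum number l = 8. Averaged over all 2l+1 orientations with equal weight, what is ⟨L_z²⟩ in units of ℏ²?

m_l ∈ {-8, -7, -6, -5, -4, -3, -2, -1, 0, 1, 2, 3, 4, 5, 6, 7, 8}.
⟨L_z²⟩ = ℏ²·(Σ m_l²)/(2l+1) = ℏ²·408/17 = 24ℏ².

⟨L_z²⟩ = 24 ℏ²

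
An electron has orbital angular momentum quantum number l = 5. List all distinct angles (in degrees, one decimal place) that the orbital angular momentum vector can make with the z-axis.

|L| = ℏ√(l(l+1)) = √30 ℏ.
cos θ = m_l/√30 for each m_l ∈ {-5, -4, -3, -2, -1, 0, 1, 2, 3, 4, 5}.

θ ∈ {24.1°, 43.1°, 56.8°, 68.6°, 79.5°, 90.0°, 100.5°, 111.4°, 123.2°, 136.9°, 155.9°}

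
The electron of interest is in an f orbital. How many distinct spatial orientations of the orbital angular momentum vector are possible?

7

For an f orbital, l = 3.
The number of m_l values is 2l + 1 = 2·3 + 1 = 7.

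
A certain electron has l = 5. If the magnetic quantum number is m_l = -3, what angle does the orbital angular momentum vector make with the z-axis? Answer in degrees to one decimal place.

θ ≈ 123.2°

|L| = √(l(l+1)) ℏ = √30 ℏ.
L_z = m_l ℏ = −3ℏ.
cos θ = L_z/|L| = -3/√30, so θ ≈ 123.2°.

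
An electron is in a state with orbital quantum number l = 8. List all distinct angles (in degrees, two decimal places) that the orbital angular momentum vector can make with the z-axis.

|L| = √(l(l+1)) ℏ = 6√2 ℏ.
cos θ = m_l/√72 for each m_l ∈ {-8, -7, -6, -5, -4, -3, -2, -1, 0, 1, 2, 3, 4, 5, 6, 7, 8}.

θ ∈ {19.47°, 34.42°, 45.00°, 53.90°, 61.87°, 69.30°, 76.37°, 83.23°, 90.00°, 96.77°, 103.63°, 110.70°, 118.13°, 126.10°, 135.00°, 145.58°, 160.53°}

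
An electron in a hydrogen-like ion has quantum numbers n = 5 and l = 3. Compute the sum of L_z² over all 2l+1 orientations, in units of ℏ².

m_l ∈ {-3, -2, -1, 0, 1, 2, 3}.
Σ m_l² = l(l+1)(2l+1)/3 = 3·4·7/3 = 28.

Σ(L_z)² = 28 ℏ²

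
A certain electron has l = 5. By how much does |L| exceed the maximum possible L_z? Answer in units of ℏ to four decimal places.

|L| − L_z,max ≈ 0.4772ℏ

|L| = √30 ℏ ≈ 5.4772ℏ, while L_z,max = lℏ = 5ℏ.
The difference is (√30 − 5)ℏ ≈ 0.4772ℏ.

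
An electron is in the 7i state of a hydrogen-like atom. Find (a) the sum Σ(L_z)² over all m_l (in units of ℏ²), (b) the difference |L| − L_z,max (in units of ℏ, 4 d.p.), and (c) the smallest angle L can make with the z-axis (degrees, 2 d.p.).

Σ(L_z)² = 182 ℏ²; |L|−L_z,max ≈ 0.4807ℏ; θ_min ≈ 22.21°

The 7i subshell has l = 6.
Σ m_l² = 182, so Σ(L_z)² = 182 ℏ².
|L| − L_z,max = (√42 − 6)ℏ ≈ 0.4807ℏ.
cos θ_min = 6/√42, so θ_min ≈ 22.21°.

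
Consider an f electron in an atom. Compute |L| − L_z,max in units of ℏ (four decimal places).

The letter f corresponds to l = 3.
|L| = 2√3 ℏ ≈ 3.4641ℏ, while L_z,max = lℏ = 3ℏ.
The difference is (2√3 − 3)ℏ ≈ 0.4641ℏ.

|L| − L_z,max ≈ 0.4641ℏ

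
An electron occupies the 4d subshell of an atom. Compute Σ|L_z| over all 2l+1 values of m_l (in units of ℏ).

Σ|L_z| = 6 ℏ

For 4d, l = 2.
m_l ∈ {-2, -1, 0, 1, 2}.
Σ|m_l| = l(l+1) = 6.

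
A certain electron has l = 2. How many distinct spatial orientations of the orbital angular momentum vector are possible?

5

The number of m_l values is 2l + 1 = 2·2 + 1 = 5.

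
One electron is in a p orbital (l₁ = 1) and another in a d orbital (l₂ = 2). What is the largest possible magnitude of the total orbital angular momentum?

By the triangle rule, |l₁ − l₂| ≤ L ≤ l₁ + l₂.
Allowed values: L = 1, 2, 3.
The largest magnitude corresponds to L = 3: |L_tot| = ℏ√(3·4) = 2√3 ℏ.

|L_tot|_max = 2√3 ℏ ≈ 3.464ℏ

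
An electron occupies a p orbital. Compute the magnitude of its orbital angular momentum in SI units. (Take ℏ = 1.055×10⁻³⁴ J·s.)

|L| = 1.492×10⁻³⁴ J·s

For a p orbital, l = 1.
|L| = ℏ√(l(l+1)) = ℏ√(1·2) = √2 ℏ
Numerically, |L| = 1.414 × (1.055×10⁻³⁴ J·s) = 1.492×10⁻³⁴ J·s.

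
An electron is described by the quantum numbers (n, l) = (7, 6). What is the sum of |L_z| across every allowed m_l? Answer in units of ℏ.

Σ|L_z| = 42 ℏ

The allowed m_l values are -6, -5, -4, -3, -2, -1, 0, 1, 2, 3, 4, 5, 6.
Σ|m_l| = l(l+1) = 42.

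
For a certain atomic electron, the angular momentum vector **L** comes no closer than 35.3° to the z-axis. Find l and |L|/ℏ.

l = 2, |L| = √6 ℏ ≈ 2.449ℏ

cos²θ_min = l/(l+1) = 0.6661.
l = cos²θ/sin²θ ≈ 2.
Then |L| = ℏ√(2·3) = √6 ℏ.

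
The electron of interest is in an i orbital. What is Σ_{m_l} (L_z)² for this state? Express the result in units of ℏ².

Σ(L_z)² = 182 ℏ²

An i state has l = 6.
The allowed m_l values are -6, -5, -4, -3, -2, -1, 0, 1, 2, 3, 4, 5, 6.
Σ m_l² = l(l+1)(2l+1)/3 = 6·7·13/3 = 182.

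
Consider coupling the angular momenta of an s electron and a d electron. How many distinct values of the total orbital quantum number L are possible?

By the triangle rule, |l₁ − l₂| ≤ L ≤ l₁ + l₂.
Allowed values: L = 2.
That is 1 value.

1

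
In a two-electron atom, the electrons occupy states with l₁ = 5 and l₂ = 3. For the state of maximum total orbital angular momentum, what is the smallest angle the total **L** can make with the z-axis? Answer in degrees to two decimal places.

Angular momentum addition gives L = |l₁ − l₂|, …, l₁ + l₂.
Allowed values: L = 2, 3, 4, 5, 6, 7, 8.
The maximum is L = 8, with |L_tot| = ℏ√(8·9) = 6√2 ℏ.
The minimum angle with z is arccos(8/√72) ≈ 19.47°.

θ_min ≈ 19.47°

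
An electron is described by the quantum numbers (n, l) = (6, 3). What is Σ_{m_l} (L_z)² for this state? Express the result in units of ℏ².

Σ(L_z)² = 28 ℏ²

m_l ∈ {-3, -2, -1, 0, 1, 2, 3}.
Σ m_l² = 2·(1 + 4 + 9) = 28.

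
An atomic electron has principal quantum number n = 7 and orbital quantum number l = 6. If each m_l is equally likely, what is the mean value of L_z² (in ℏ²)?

⟨L_z²⟩ = 14 ℏ²

The allowed m_l values are -6, -5, -4, -3, -2, -1, 0, 1, 2, 3, 4, 5, 6.
Average of L_z² over 13 states: 182/13 ℏ² = 14 ℏ².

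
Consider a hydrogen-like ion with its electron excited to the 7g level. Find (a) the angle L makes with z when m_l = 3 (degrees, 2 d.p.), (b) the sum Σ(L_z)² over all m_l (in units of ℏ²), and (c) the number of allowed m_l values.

The 7g level has l = 4.
For m_l = 3: cos θ = 3/√20, θ ≈ 47.87°.
Σ m_l² = 60, so Σ(L_z)² = 60 ℏ².
There are 2l+1 = 9 values of m_l.

θ(m_l=3) ≈ 47.87°; Σ(L_z)² = 60 ℏ²; 9 values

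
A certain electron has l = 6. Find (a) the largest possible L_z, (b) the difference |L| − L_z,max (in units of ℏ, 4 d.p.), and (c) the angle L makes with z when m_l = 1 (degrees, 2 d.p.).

L_z,max = 6ℏ; |L|−L_z,max ≈ 0.4807ℏ; θ(m_l=1) ≈ 81.12°

L_z,max = lℏ = 6ℏ.
|L| − L_z,max = (√42 − 6)ℏ ≈ 0.4807ℏ.
For m_l = 1: cos θ = 1/√42, θ ≈ 81.12°.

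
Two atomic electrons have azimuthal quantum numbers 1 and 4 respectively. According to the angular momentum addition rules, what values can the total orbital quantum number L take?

L = 3, 4, 5

By the triangle rule, |l₁ − l₂| ≤ L ≤ l₁ + l₂.
L ∈ {3, 4, 5}.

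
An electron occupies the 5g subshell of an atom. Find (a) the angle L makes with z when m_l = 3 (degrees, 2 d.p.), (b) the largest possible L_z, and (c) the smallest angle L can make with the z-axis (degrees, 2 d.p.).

5g means n = 5, l = 4.
For m_l = 3: cos θ = 3/√20, θ ≈ 47.87°.
L_z,max = lℏ = 4ℏ.
cos θ_min = 4/√20, so θ_min ≈ 26.57°.

θ(m_l=3) ≈ 47.87°; L_z,max = 4ℏ; θ_min ≈ 26.57°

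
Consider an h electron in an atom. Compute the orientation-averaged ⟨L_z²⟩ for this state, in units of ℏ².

⟨L_z²⟩ = 10 ℏ²

H corresponds to l = 5.
m_l runs from −5 to 5, i.e. {-5, -4, -3, -2, -1, 0, 1, 2, 3, 4, 5}.
Average of L_z² over 11 states: 110/11 ℏ² = 10 ℏ².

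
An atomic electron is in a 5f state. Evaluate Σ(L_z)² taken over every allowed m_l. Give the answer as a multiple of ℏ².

Σ(L_z)² = 28 ℏ²

The 5f subshell has l = 3.
The allowed m_l values are -3, -2, -1, 0, 1, 2, 3.
Σ m_l² = 2·(1 + 4 + 9) = 28.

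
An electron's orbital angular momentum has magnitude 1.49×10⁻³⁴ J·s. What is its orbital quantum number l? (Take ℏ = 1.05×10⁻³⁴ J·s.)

Dividing by ℏ: |L|/ℏ ≈ 1.419.
l(l+1) ≈ 1.419² ≈ 2.01, so l = 1.

l = 1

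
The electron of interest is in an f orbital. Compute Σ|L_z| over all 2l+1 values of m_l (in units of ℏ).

Σ|L_z| = 12 ℏ

An f state has l = 3.
The allowed m_l values are -3, -2, -1, 0, 1, 2, 3.
Σ|m_l| = 2·3(3+1)/2 = 12.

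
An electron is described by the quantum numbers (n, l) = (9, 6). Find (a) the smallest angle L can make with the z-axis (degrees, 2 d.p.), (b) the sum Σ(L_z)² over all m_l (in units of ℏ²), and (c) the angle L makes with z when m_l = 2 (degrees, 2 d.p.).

θ_min ≈ 22.21°; Σ(L_z)² = 182 ℏ²; θ(m_l=2) ≈ 72.02°

cos θ_min = 6/√42, so θ_min ≈ 22.21°.
Σ m_l² = 182, so Σ(L_z)² = 182 ℏ².
For m_l = 2: cos θ = 2/√42, θ ≈ 72.02°.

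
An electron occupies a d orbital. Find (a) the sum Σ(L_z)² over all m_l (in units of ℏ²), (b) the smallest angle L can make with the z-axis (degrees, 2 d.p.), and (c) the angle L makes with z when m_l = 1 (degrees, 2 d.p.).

For a d orbital, l = 2.
Σ m_l² = 10, so Σ(L_z)² = 10 ℏ².
cos θ_min = 2/√6, so θ_min ≈ 35.26°.
For m_l = 1: cos θ = 1/√6, θ ≈ 65.91°.

Σ(L_z)² = 10 ℏ²; θ_min ≈ 35.26°; θ(m_l=1) ≈ 65.91°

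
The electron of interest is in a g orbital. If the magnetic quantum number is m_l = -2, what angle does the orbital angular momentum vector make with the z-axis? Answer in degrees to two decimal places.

The letter g corresponds to l = 4.
|L| = √(l(l+1)) ℏ = 2√5 ℏ.
L_z = m_l ℏ = −2ℏ.
cos θ = L_z/|L| = -2/√20, so θ ≈ 116.57°.

θ ≈ 116.57°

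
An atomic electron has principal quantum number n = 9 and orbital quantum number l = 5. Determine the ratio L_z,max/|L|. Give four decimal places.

|L| = √30 ℏ ≈ 5.4772ℏ, while L_z,max = lℏ = 5ℏ.
L_z,max/|L| = 5/√30 = 0.9129.

L_z,max/|L| = 0.9129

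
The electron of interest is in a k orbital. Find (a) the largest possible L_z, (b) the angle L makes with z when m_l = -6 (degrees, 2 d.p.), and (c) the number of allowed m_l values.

For a k orbital, l = 7.
L_z,max = lℏ = 7ℏ.
For m_l = -6: cos θ = -6/√56, θ ≈ 143.30°.
There are 2l+1 = 15 values of m_l.

L_z,max = 7ℏ; θ(m_l=-6) ≈ 143.30°; 15 values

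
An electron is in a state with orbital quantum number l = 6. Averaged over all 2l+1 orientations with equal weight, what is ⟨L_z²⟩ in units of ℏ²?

⟨L_z²⟩ = 14 ℏ²

m_l runs from −6 to 6, i.e. {-6, -5, -4, -3, -2, -1, 0, 1, 2, 3, 4, 5, 6}.
⟨L_z²⟩ = ℏ²·l(l+1)/3 = 14ℏ².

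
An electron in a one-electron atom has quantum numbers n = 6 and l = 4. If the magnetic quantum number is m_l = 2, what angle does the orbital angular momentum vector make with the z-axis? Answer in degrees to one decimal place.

|L| = ℏ√(l(l+1)) = 2√5 ℏ.
L_z = m_l ℏ = 2ℏ.
cos θ = L_z/|L| = 2/√20, so θ ≈ 63.4°.

θ ≈ 63.4°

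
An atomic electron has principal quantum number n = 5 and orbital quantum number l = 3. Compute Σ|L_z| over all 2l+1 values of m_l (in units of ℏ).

The allowed m_l values are -3, -2, -1, 0, 1, 2, 3.
Σ|m_l| = l(l+1) = 12.

Σ|L_z| = 12 ℏ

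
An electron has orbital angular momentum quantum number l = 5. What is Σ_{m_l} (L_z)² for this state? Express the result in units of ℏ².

m_l runs from −5 to 5, i.e. {-5, -4, -3, -2, -1, 0, 1, 2, 3, 4, 5}.
Σ m_l² = 2·(1 + 4 + 9 + 16 + 25) = 110.

Σ(L_z)² = 110 ℏ²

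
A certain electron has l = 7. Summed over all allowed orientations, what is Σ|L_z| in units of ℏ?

m_l runs from −7 to 7, i.e. {-7, -6, -5, -4, -3, -2, -1, 0, 1, 2, 3, 4, 5, 6, 7}.
Σ|m_l| = 2(1+2+…+7) = 56.

Σ|L_z| = 56 ℏ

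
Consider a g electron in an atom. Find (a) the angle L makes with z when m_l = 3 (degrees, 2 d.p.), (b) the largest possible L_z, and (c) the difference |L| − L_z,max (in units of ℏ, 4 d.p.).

G corresponds to l = 4.
For m_l = 3: cos θ = 3/√20, θ ≈ 47.87°.
L_z,max = lℏ = 4ℏ.
|L| − L_z,max = (2√5 − 4)ℏ ≈ 0.4721ℏ.

θ(m_l=3) ≈ 47.87°; L_z,max = 4ℏ; |L|−L_z,max ≈ 0.4721ℏ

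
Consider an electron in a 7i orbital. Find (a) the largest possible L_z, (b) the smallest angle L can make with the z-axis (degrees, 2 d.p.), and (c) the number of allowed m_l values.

The 7i subshell has l = 6.
L_z,max = lℏ = 6ℏ.
cos θ_min = 6/√42, so θ_min ≈ 22.21°.
There are 2l+1 = 13 values of m_l.

L_z,max = 6ℏ; θ_min ≈ 22.21°; 13 values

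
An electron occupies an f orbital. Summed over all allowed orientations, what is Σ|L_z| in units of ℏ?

The letter f corresponds to l = 3.
m_l runs from −3 to 3, i.e. {-3, -2, -1, 0, 1, 2, 3}.
Σ|m_l| = 2(1+2+…+3) = 12.

Σ|L_z| = 12 ℏ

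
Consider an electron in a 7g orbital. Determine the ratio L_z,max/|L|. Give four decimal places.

For 7g, l = 4.
|L| = 2√5 ℏ ≈ 4.4721ℏ, while L_z,max = lℏ = 4ℏ.
L_z,max/|L| = 4/√20 = 0.8944.

L_z,max/|L| = 0.8944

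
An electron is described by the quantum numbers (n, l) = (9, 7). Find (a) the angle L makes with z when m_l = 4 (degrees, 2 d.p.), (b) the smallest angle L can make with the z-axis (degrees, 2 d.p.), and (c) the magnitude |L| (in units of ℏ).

For m_l = 4: cos θ = 4/√56, θ ≈ 57.69°.
cos θ_min = 7/√56, so θ_min ≈ 20.70°.
|L| = ℏ√(7·8) = 2√14 ℏ ≈ 7.483ℏ.

θ(m_l=4) ≈ 57.69°; θ_min ≈ 20.70°; |L| = 2√14 ℏ ≈ 7.483ℏ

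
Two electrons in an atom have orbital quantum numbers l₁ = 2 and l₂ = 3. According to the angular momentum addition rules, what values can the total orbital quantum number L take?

L = 1, 2, 3, 4, 5

By the triangle rule, |l₁ − l₂| ≤ L ≤ l₁ + l₂.
Allowed values: L = 1, 2, 3, 4, 5.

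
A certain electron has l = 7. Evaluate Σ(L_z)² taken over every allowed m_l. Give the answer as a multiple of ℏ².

m_l ∈ {-7, -6, -5, -4, -3, -2, -1, 0, 1, 2, 3, 4, 5, 6, 7}.
Summing m² from −7 to 7: Σ m_l² = 280.

Σ(L_z)² = 280 ℏ²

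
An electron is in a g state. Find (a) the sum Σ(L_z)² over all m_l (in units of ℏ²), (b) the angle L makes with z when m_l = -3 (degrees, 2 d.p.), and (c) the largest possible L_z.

The letter g corresponds to l = 4.
Σ m_l² = 60, so Σ(L_z)² = 60 ℏ².
For m_l = -3: cos θ = -3/√20, θ ≈ 132.13°.
L_z,max = lℏ = 4ℏ.

Σ(L_z)² = 60 ℏ²; θ(m_l=-3) ≈ 132.13°; L_z,max = 4ℏ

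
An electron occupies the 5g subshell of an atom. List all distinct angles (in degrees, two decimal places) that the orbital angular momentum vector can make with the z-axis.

5g means n = 5, l = 4.
|L|² = l(l+1)ℏ² = 20ℏ², so |L| = 2√5 ℏ.
cos θ = m_l/√20 for each m_l ∈ {-4, -3, -2, -1, 0, 1, 2, 3, 4}.

θ ∈ {26.57°, 47.87°, 63.43°, 77.08°, 90.00°, 102.92°, 116.57°, 132.13°, 153.43°}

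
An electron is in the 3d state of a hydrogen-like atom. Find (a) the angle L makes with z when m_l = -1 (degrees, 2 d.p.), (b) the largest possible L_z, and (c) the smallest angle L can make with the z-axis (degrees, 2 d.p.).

θ(m_l=-1) ≈ 114.09°; L_z,max = 2ℏ; θ_min ≈ 35.26°

3d means n = 3, l = 2.
For m_l = -1: cos θ = -1/√6, θ ≈ 114.09°.
L_z,max = lℏ = 2ℏ.
cos θ_min = 2/√6, so θ_min ≈ 35.26°.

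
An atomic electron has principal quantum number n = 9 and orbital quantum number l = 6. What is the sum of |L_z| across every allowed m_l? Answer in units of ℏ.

The allowed m_l values are -6, -5, -4, -3, -2, -1, 0, 1, 2, 3, 4, 5, 6.
Σ|m_l| = 2·6(6+1)/2 = 42.

Σ|L_z| = 42 ℏ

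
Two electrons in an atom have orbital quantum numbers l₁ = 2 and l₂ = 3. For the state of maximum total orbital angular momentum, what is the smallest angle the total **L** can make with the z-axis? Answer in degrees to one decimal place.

θ_min ≈ 24.1°

By the triangle rule, |l₁ − l₂| ≤ L ≤ l₁ + l₂.
L ∈ {1, 2, 3, 4, 5}.
The maximum is L = 5, with |L_tot| = ℏ√(5·6) = √30 ℏ.
The minimum angle with z is arccos(5/√30) ≈ 24.1°.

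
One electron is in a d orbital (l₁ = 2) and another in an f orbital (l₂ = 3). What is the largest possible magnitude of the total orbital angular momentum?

By the triangle rule, |l₁ − l₂| ≤ L ≤ l₁ + l₂.
Allowed values: L = 1, 2, 3, 4, 5.
The largest magnitude corresponds to L = 5: |L_tot| = ℏ√(5·6) = √30 ℏ.

|L_tot|_max = √30 ℏ ≈ 5.477ℏ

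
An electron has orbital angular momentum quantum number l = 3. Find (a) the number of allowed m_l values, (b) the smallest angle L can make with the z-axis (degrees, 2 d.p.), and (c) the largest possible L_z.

There are 2l+1 = 7 values of m_l.
cos θ_min = 3/√12, so θ_min ≈ 30.00°.
L_z,max = lℏ = 3ℏ.

7 values; θ_min ≈ 30.00°; L_z,max = 3ℏ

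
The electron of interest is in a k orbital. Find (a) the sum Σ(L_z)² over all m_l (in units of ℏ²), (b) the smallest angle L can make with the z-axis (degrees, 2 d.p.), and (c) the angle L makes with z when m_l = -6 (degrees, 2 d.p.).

A k state has l = 7.
Σ m_l² = 280, so Σ(L_z)² = 280 ℏ².
cos θ_min = 7/√56, so θ_min ≈ 20.70°.
For m_l = -6: cos θ = -6/√56, θ ≈ 143.30°.

Σ(L_z)² = 280 ℏ²; θ_min ≈ 20.70°; θ(m_l=-6) ≈ 143.30°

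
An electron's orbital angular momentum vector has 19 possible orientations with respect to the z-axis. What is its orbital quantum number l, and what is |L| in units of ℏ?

l = 9, |L| = 3√10 ℏ ≈ 9.487ℏ

Since there are 2l+1 = 19 values of m_l, l = 9.
Then |L| = √(l(l+1)) ℏ = 3√10 ℏ.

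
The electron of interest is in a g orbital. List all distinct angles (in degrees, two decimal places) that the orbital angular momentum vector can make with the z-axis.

θ ∈ {26.57°, 47.87°, 63.43°, 77.08°, 90.00°, 102.92°, 116.57°, 132.13°, 153.43°}

The letter g corresponds to l = 4.
|L| = √(l(l+1)) ℏ = 2√5 ℏ.
cos θ = m_l/√20 for each m_l ∈ {-4, -3, -2, -1, 0, 1, 2, 3, 4}.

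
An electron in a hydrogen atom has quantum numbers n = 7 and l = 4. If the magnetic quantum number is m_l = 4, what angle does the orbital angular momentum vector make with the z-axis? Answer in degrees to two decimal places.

|L| = √(l(l+1)) ℏ = 2√5 ℏ.
L_z = m_l ℏ = 4ℏ.
cos θ = L_z/|L| = 4/√20, so θ ≈ 26.57°.

θ ≈ 26.57°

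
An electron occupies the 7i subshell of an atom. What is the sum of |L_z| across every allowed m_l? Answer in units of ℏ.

Σ|L_z| = 42 ℏ

7i means n = 7, l = 6.
The allowed m_l values are -6, -5, -4, -3, -2, -1, 0, 1, 2, 3, 4, 5, 6.
Σ|m_l| = 2(1+2+…+6) = 42.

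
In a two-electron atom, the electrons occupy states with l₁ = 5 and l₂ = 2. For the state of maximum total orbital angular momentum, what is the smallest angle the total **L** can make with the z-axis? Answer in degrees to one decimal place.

θ_min ≈ 20.7°

L runs from |5 − 2| = 3 to 5 + 2 = 7.
L ∈ {3, 4, 5, 6, 7}.
The maximum is L = 7, with |L_tot| = ℏ√(7·8) = 2√14 ℏ.
The minimum angle with z is arccos(7/√56) ≈ 20.7°.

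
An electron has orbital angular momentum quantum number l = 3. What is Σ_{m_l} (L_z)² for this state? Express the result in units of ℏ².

m_l runs from −3 to 3, i.e. {-3, -2, -1, 0, 1, 2, 3}.
Summing m² from −3 to 3: Σ m_l² = 28.

Σ(L_z)² = 28 ℏ²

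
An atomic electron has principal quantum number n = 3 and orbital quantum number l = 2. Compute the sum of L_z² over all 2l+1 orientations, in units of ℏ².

Σ(L_z)² = 10 ℏ²

The allowed m_l values are -2, -1, 0, 1, 2.
Σ m_l² = 2·(1 + 4) = 10.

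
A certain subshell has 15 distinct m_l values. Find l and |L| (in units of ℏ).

l = 7, |L| = 2√14 ℏ ≈ 7.483ℏ

2l + 1 = 15 ⇒ l = 7.
Then |L| = √(l(l+1)) ℏ = 2√14 ℏ.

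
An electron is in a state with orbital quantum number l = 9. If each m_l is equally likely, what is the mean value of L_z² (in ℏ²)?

⟨L_z²⟩ = 30 ℏ²

m_l ∈ {-9, -8, -7, -6, -5, -4, -3, -2, -1, 0, 1, 2, 3, 4, 5, 6, 7, 8, 9}.
Average of L_z² over 19 states: 570/19 ℏ² = 30 ℏ².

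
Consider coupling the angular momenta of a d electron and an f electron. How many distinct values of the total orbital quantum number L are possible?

By the triangle rule, |l₁ − l₂| ≤ L ≤ l₁ + l₂.
Allowed values: L = 1, 2, 3, 4, 5.
That is 5 values.

5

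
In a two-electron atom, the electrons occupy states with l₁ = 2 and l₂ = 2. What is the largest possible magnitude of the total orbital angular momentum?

|L_tot|_max = 2√5 ℏ ≈ 4.472ℏ

By the triangle rule, |l₁ − l₂| ≤ L ≤ l₁ + l₂.
So L can be 0, 1, 2, 3, 4.
The largest magnitude corresponds to L = 4: |L_tot| = ℏ√(4·5) = 2√5 ℏ.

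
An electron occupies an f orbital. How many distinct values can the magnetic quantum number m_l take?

For an f orbital, l = 3.
The number of m_l values is 2l + 1 = 2·3 + 1 = 7.

7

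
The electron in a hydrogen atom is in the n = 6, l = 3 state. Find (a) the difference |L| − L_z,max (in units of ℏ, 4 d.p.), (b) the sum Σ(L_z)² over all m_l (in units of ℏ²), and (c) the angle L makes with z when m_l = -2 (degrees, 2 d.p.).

|L| − L_z,max = (2√3 − 3)ℏ ≈ 0.4641ℏ.
Σ m_l² = 28, so Σ(L_z)² = 28 ℏ².
For m_l = -2: cos θ = -2/√12, θ ≈ 125.26°.

|L|−L_z,max ≈ 0.4641ℏ; Σ(L_z)² = 28 ℏ²; θ(m_l=-2) ≈ 125.26°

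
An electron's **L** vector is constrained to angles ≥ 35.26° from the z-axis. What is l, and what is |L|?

cos²θ_min = l/(l+1) = 0.6667.
Thus l = 0.6667/(1 − 0.6667) ≈ 2.
Then |L| = ℏ√(2·3) = √6 ℏ.

l = 2, |L| = √6 ℏ ≈ 2.449ℏ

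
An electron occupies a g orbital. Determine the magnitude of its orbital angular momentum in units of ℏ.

The letter g corresponds to l = 4.
|L| = ℏ√(l(l+1)) = ℏ√(4·5) = 2√5 ℏ

|L| = 2√5 ℏ ≈ 4.472ℏ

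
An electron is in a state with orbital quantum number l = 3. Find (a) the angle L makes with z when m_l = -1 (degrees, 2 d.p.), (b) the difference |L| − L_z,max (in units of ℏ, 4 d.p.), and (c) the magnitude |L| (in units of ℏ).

θ(m_l=-1) ≈ 106.78°; |L|−L_z,max ≈ 0.4641ℏ; |L| = 2√3 ℏ ≈ 3.464ℏ

For m_l = -1: cos θ = -1/√12, θ ≈ 106.78°.
|L| − L_z,max = (2√3 − 3)ℏ ≈ 0.4641ℏ.
|L| = ℏ√(3·4) = 2√3 ℏ ≈ 3.464ℏ.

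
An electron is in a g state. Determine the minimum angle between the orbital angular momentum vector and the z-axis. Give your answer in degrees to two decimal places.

For a g orbital, l = 4.
|L|² = l(l+1)ℏ² = 20ℏ², so |L| = 2√5 ℏ.
The smallest angle corresponds to the largest L_z, i.e. m_l = l = 4, giving L_z = 4ℏ.
cos θ_min = 4/√20, so θ_min ≈ 26.57°.

θ_min ≈ 26.57°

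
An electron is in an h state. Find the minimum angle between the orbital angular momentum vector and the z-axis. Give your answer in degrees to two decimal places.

θ_min ≈ 24.09°

An h state has l = 5.
|L| = ℏ√(l(l+1)) = √30 ℏ.
The smallest angle corresponds to the largest L_z, i.e. m_l = l = 5, giving L_z = 5ℏ.
cos θ_min = 5/√30, so θ_min ≈ 24.09°.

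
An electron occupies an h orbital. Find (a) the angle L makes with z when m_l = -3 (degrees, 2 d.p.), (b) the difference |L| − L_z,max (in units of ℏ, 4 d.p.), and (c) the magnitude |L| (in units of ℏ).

An h state has l = 5.
For m_l = -3: cos θ = -3/√30, θ ≈ 123.21°.
|L| − L_z,max = (√30 − 5)ℏ ≈ 0.4772ℏ.
|L| = ℏ√(5·6) = √30 ℏ ≈ 5.477ℏ.

θ(m_l=-3) ≈ 123.21°; |L|−L_z,max ≈ 0.4772ℏ; |L| = √30 ℏ ≈ 5.477ℏ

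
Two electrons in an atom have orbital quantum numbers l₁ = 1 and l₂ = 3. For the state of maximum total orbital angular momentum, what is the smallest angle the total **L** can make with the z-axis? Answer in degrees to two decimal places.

Angular momentum addition gives L = |l₁ − l₂|, …, l₁ + l₂.
L ∈ {2, 3, 4}.
The maximum is L = 4, with |L_tot| = ℏ√(4·5) = 2√5 ℏ.
The minimum angle with z is arccos(4/√20) ≈ 26.57°.

θ_min ≈ 26.57°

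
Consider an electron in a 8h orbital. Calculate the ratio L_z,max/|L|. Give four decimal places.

L_z,max/|L| = 0.9129

8h means n = 8, l = 5.
|L| = √30 ℏ ≈ 5.4772ℏ, while L_z,max = lℏ = 5ℏ.
L_z,max/|L| = 5/√30 = 0.9129.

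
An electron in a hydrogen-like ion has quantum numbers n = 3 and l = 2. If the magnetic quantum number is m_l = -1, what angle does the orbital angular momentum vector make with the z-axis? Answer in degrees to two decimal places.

θ ≈ 114.09°

|L| = ℏ√(l(l+1)) = √6 ℏ.
L_z = m_l ℏ = −1ℏ.
cos θ = L_z/|L| = -1/√6, so θ ≈ 114.09°.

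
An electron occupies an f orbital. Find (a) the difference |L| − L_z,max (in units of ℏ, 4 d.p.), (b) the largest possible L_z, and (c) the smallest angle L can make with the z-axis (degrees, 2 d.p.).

An f state has l = 3.
|L| − L_z,max = (2√3 − 3)ℏ ≈ 0.4641ℏ.
L_z,max = lℏ = 3ℏ.
cos θ_min = 3/√12, so θ_min ≈ 30.00°.

|L|−L_z,max ≈ 0.4641ℏ; L_z,max = 3ℏ; θ_min ≈ 30.00°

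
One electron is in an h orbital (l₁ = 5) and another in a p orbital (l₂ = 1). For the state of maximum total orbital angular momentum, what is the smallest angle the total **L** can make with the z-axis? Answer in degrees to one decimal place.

θ_min ≈ 22.2°

The total orbital quantum number L ranges from |l₁ − l₂| to l₁ + l₂ in integer steps.
Allowed values: L = 4, 5, 6.
The maximum is L = 6, with |L_tot| = ℏ√(6·7) = √42 ℏ.
The minimum angle with z is arccos(6/√42) ≈ 22.2°.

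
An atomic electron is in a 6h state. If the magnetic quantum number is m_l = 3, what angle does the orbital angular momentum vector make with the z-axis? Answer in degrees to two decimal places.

For 6h, l = 5.
|L| = ℏ√(l(l+1)) = √30 ℏ.
L_z = m_l ℏ = 3ℏ.
cos θ = L_z/|L| = 3/√30, so θ ≈ 56.79°.

θ ≈ 56.79°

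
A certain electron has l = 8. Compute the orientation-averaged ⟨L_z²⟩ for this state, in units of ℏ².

m_l ∈ {-8, -7, -6, -5, -4, -3, -2, -1, 0, 1, 2, 3, 4, 5, 6, 7, 8}.
Average of L_z² over 17 states: 408/17 ℏ² = 24 ℏ².

⟨L_z²⟩ = 24 ℏ²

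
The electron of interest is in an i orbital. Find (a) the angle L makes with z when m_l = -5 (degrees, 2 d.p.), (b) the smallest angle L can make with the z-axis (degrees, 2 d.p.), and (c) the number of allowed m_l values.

For an i orbital, l = 6.
For m_l = -5: cos θ = -5/√42, θ ≈ 140.49°.
cos θ_min = 6/√42, so θ_min ≈ 22.21°.
There are 2l+1 = 13 values of m_l.

θ(m_l=-5) ≈ 140.49°; θ_min ≈ 22.21°; 13 values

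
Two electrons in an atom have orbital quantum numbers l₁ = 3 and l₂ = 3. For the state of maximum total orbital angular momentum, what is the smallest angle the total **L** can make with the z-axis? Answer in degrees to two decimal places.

θ_min ≈ 22.21°

L runs from |3 − 3| = 0 to 3 + 3 = 6.
Allowed values: L = 0, 1, 2, 3, 4, 5, 6.
The maximum is L = 6, with |L_tot| = ℏ√(6·7) = √42 ℏ.
The minimum angle with z is arccos(6/√42) ≈ 22.21°.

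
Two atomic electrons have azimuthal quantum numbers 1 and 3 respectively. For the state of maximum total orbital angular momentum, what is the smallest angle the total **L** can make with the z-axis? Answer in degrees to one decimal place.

By the triangle rule, |l₁ − l₂| ≤ L ≤ l₁ + l₂.
Allowed values: L = 2, 3, 4.
The maximum is L = 4, with |L_tot| = ℏ√(4·5) = 2√5 ℏ.
The minimum angle with z is arccos(4/√20) ≈ 26.6°.

θ_min ≈ 26.6°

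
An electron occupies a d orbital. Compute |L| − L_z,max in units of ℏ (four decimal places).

|L| − L_z,max ≈ 0.4495ℏ

For a d orbital, l = 2.
|L| = √6 ℏ ≈ 2.4495ℏ, while L_z,max = lℏ = 2ℏ.
The difference is (√6 − 2)ℏ ≈ 0.4495ℏ.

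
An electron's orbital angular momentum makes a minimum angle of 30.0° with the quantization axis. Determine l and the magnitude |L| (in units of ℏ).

l = 3, |L| = 2√3 ℏ ≈ 3.464ℏ

cos²θ_min = l/(l+1) = 0.7500.
l = cos²θ/sin²θ ≈ 3.
Then |L| = ℏ√(3·4) = 2√3 ℏ.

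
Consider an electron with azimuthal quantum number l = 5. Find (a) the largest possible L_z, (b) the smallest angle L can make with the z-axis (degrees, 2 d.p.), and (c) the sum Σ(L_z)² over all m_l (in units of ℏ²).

L_z,max = lℏ = 5ℏ.
cos θ_min = 5/√30, so θ_min ≈ 24.09°.
Σ m_l² = 110, so Σ(L_z)² = 110 ℏ².

L_z,max = 5ℏ; θ_min ≈ 24.09°; Σ(L_z)² = 110 ℏ²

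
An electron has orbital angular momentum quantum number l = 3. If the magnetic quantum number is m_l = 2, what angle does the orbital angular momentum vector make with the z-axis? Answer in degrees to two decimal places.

θ ≈ 54.74°

|L| = ℏ√(l(l+1)) = 2√3 ℏ.
L_z = m_l ℏ = 2ℏ.
cos θ = L_z/|L| = 2/√12, so θ ≈ 54.74°.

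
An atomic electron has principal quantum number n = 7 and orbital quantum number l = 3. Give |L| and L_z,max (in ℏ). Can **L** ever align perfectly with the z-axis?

|L| = 2√3 ℏ ≈ 3.4641ℏ, while L_z,max = lℏ = 3ℏ.
Since |L| > L_z,max, the vector can never point exactly along z; the closest it comes is θ_min = arccos(3/√12) ≈ 30.0°.

No: L_z,max = 3ℏ < |L| = 2√3 ℏ ≈ 3.464ℏ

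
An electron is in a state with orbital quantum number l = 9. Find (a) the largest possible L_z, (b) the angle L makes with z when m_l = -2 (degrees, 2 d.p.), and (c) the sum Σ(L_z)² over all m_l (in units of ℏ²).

L_z,max = lℏ = 9ℏ.
For m_l = -2: cos θ = -2/√90, θ ≈ 102.17°.
Σ m_l² = 570, so Σ(L_z)² = 570 ℏ².

L_z,max = 9ℏ; θ(m_l=-2) ≈ 102.17°; Σ(L_z)² = 570 ℏ²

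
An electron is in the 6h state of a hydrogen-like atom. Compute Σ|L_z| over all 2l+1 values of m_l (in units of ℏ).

6h means n = 6, l = 5.
The allowed m_l values are -5, -4, -3, -2, -1, 0, 1, 2, 3, 4, 5.
Σ|m_l| = 2(1+2+…+5) = 30.

Σ|L_z| = 30 ℏ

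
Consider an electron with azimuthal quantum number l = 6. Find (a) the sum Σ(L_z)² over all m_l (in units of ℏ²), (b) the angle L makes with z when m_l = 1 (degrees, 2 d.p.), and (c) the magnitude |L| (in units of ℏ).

Σ(L_z)² = 182 ℏ²; θ(m_l=1) ≈ 81.12°; |L| = √42 ℏ ≈ 6.481ℏ

Σ m_l² = 182, so Σ(L_z)² = 182 ℏ².
For m_l = 1: cos θ = 1/√42, θ ≈ 81.12°.
|L| = ℏ√(6·7) = √42 ℏ ≈ 6.481ℏ.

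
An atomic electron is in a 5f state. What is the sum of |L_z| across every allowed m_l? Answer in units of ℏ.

For 5f, l = 3.
m_l ∈ {-3, -2, -1, 0, 1, 2, 3}.
Σ|m_l| = 2(1+2+…+3) = 12.

Σ|L_z| = 12 ℏ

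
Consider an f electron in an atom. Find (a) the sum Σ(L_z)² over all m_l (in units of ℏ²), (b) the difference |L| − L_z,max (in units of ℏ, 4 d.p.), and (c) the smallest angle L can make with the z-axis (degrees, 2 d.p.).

An f state has l = 3.
Σ m_l² = 28, so Σ(L_z)² = 28 ℏ².
|L| − L_z,max = (2√3 − 3)ℏ ≈ 0.4641ℏ.
cos θ_min = 3/√12, so θ_min ≈ 30.00°.

Σ(L_z)² = 28 ℏ²; |L|−L_z,max ≈ 0.4641ℏ; θ_min ≈ 30.00°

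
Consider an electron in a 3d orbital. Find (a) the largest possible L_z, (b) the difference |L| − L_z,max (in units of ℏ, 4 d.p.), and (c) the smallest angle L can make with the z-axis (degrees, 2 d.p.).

L_z,max = 2ℏ; |L|−L_z,max ≈ 0.4495ℏ; θ_min ≈ 35.26°

For 3d, l = 2.
L_z,max = lℏ = 2ℏ.
|L| − L_z,max = (√6 − 2)ℏ ≈ 0.4495ℏ.
cos θ_min = 2/√6, so θ_min ≈ 35.26°.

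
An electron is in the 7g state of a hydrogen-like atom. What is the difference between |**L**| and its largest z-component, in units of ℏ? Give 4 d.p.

|L| − L_z,max ≈ 0.4721ℏ

The 7g subshell has l = 4.
|L| = 2√5 ℏ ≈ 4.4721ℏ, while L_z,max = lℏ = 4ℏ.
The difference is (2√5 − 4)ℏ ≈ 0.4721ℏ.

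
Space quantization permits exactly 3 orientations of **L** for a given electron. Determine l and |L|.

l = 1, |L| = √2 ℏ ≈ 1.414ℏ

3 = 2l + 1, so l = (3−1)/2 = 1.
|L| = ℏ√(l(l+1)) = ℏ√(1·2) = √2 ℏ.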